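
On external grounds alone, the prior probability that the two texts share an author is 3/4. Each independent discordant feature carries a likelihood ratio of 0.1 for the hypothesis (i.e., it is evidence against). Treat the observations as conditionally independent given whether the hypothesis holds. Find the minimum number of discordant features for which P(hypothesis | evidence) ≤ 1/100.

3

Prior odds = 0.75/0.25 = 3.
Likelihood ratio per discordant feature = 0.1.
Target odds: 0.01 ÷ 0.99 = 1/99.
Require 0.1ⁿ ≤ 1/99 ÷ 3 = 1/297.
0.1² = 0.01 is still above 1/297 but 0.1³ = 0.001 is at or below it, so n = 3.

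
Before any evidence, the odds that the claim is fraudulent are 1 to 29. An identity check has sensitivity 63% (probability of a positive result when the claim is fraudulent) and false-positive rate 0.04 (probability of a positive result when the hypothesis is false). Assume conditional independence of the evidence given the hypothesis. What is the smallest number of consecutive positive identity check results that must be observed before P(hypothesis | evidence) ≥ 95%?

3

Prior odds = 1/29.
Likelihood ratio of a positive result = 0.63/0.04 = 15.75.
Target posterior odds = 0.95/0.05 = 19.
Require 15.75ⁿ ≥ 19 ÷ (1/29) = 551.
15.75² = 248.0625 falls short of 551 but 15.75³ = 3906.984375 reaches it, so n = 3.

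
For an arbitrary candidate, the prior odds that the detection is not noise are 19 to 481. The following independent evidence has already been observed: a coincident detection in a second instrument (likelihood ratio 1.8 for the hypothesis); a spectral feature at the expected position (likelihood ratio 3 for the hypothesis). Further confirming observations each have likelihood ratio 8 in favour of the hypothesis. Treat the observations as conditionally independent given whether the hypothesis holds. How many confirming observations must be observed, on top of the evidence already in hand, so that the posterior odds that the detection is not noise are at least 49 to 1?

3

Prior odds = 19/481.
Combined Bayes factor of the evidence already in hand = 1.8 × 3 = 5.4.
Odds after that evidence = (19/481) × 5.4 = 513/2405.
Target odds = 49.
Need 8ⁿ ≥ 49 ÷ (513/2405) = 117845/513.
8² = 64 falls short of 117845/513 but 8³ = 512 reaches it, so n = 3.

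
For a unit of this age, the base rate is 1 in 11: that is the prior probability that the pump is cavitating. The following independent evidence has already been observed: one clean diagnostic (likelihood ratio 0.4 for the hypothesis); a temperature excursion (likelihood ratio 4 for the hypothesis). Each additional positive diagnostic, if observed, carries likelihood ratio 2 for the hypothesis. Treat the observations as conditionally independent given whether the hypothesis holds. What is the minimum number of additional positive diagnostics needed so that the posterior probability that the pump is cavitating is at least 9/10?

6

Prior odds = (1/11)/(10/11) = 0.1.
Combined Bayes factor of the evidence already in hand = 0.4 × 4 = 1.6.
Odds after that evidence = 0.1 × 1.6 = 0.16.
Target odds = 0.9/0.1 = 9.
Need 2ⁿ ≥ 9 ÷ 0.16 = 56.25.
2⁵ = 32 falls short of 56.25 but 2⁶ = 64 reaches it, so n = 6.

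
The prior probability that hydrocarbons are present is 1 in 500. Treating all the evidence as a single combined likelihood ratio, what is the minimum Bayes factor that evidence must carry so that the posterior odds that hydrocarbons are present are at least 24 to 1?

11976

Prior odds = 0.002/0.998 = 1/499.
Target odds = 24.
Required Bayes factor = 24 ÷ (1/499) = 11976.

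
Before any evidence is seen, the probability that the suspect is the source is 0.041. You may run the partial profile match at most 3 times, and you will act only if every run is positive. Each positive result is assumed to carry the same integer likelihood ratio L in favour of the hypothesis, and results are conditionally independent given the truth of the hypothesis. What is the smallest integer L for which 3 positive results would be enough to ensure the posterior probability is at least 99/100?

Prior odds = 0.041/0.959 = 41/959.
Target odds = 0.99/0.01 = 99.
Need L³ ≥ 99 ÷ (41/959) = 94941/41.
13³ = 2197 < 94941/41 ≤ 2744 = 14³, so L = 14.

14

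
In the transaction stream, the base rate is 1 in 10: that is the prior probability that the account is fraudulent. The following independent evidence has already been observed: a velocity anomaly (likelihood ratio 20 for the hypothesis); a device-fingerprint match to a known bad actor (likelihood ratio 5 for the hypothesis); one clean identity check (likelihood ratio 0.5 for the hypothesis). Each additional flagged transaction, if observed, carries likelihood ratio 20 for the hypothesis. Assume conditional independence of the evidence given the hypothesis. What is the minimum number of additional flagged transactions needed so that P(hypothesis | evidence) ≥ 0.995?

2

Prior odds = 0.1/0.9 = 1/9.
Combined Bayes factor of the evidence already in hand = 20 × 5 × 0.5 = 50.
Odds after that evidence = (1/9) × 50 = 50/9.
Target odds = 0.995/0.005 = 199.
Need 20ⁿ ≥ 199 ÷ (50/9) = 35.82.
20¹ = 20 falls short of 35.82 but 20² = 400 reaches it, so n = 2.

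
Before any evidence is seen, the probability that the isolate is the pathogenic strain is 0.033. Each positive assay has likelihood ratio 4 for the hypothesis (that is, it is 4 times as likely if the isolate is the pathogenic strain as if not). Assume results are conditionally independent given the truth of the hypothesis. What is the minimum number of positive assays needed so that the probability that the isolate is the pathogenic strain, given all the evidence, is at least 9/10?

5

Prior odds: 0.033 ÷ 0.967 = 33/967.
Likelihood ratio per positive assay = 4.
Target posterior odds = 0.9/0.1 = 9.
Need (33/967) × 4ⁿ ≥ 9, i.e. 4ⁿ ≥ 2901/11.
4⁴ = 256 falls short of 2901/11 but 4⁵ = 1024 reaches it, so n = 5.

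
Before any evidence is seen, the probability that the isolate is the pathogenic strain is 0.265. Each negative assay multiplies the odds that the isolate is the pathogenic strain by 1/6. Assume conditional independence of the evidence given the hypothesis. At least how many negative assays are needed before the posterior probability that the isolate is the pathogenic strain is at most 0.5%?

Prior odds = 0.265/0.735 = 53/147.
Likelihood ratio per negative assay = 1/6.
Target posterior odds = 0.005/0.995 = 1/199.
Need (53/147) × (1/6)ⁿ ≤ 1/199, i.e. (1/6)ⁿ ≤ 147/10547.
(1/6)² = 1/36 is still above 147/10547 but (1/6)³ = 1/216 is at or below it, so n = 3.

3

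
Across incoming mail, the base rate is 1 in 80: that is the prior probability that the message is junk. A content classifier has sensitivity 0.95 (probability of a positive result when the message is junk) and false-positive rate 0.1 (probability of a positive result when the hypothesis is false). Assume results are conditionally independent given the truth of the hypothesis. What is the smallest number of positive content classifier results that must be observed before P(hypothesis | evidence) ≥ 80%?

Prior odds = 0.0125/0.9875 = 1/79.
Likelihood ratio of a positive result = 0.95/0.1 = 9.5.
Target posterior odds = 0.8/0.2 = 4.
Require 9.5ⁿ ≥ 4 ÷ (1/79) = 316.
9.5² = 90.25 falls short of 316 but 9.5³ = 857.375 reaches it, so n = 3.

3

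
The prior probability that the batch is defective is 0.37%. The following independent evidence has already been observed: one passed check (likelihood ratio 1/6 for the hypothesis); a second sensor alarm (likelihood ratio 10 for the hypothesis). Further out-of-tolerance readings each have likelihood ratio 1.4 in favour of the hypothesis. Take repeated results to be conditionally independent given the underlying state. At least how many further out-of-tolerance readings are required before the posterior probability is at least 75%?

19

Prior odds = 0.0037/0.9963 = 37/9963.
Combined Bayes factor of the evidence already in hand = (1/6) × 10 = 5/3.
Odds after that evidence = (37/9963) × 5/3 = 185/29889.
Target odds = 0.75/0.25 = 3.
Need 1.4ⁿ ≥ 3 ÷ (185/29889) = 89667/185.
1.4¹⁸ ≈426.879 falls short of 89667/185 but 1.4¹⁹ ≈597.63 reaches it, so n = 19.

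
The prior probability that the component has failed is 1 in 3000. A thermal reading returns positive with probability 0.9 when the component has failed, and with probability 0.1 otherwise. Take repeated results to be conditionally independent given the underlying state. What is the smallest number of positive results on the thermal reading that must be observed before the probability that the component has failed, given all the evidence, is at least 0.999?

7

Prior odds = (1/3000)/(2999/3000) = 1/2999.
Likelihood ratio of a positive result = 0.9/0.1 = 9.
Target odds: 0.999 ÷ 0.001 = 999.
Need (1/2999) × 9ⁿ ≥ 999, i.e. 9ⁿ ≥ 2996001.
9⁶ = 531441 falls short of 2996001 but 9⁷ = 4782969 reaches it, so n = 7.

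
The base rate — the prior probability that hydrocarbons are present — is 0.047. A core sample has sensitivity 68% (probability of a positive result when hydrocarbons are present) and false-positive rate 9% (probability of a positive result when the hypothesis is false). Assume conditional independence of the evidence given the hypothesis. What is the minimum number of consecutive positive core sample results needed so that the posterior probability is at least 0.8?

Prior odds: 0.047 ÷ 0.953 = 47/953.
Likelihood ratio of a positive result = 0.68/0.09 = 68/9.
Target odds: 0.8 ÷ 0.2 = 4.
Need (47/953) × (68/9)ⁿ ≥ 4, i.e. (68/9)ⁿ ≥ 3812/47.
(68/9)² = 4624/81 falls short of 3812/47 but (68/9)³ = 314432/729 reaches it, so n = 3.

3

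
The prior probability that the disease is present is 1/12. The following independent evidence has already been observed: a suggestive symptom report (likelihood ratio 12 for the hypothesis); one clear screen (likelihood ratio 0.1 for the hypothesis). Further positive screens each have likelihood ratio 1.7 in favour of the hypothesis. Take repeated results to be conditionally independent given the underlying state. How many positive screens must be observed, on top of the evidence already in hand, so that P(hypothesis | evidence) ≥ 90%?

Prior odds = (1/12)/(11/12) = 1/11.
Combined Bayes factor of the evidence already in hand = 12 × 0.1 = 1.2.
Odds after that evidence = (1/11) × 1.2 = 6/55.
Target odds = 0.9/0.1 = 9.
Need 1.7ⁿ ≥ 9 ÷ (6/55) = 82.5.
1.7⁸ ≈69.7576 falls short of 82.5 but 1.7⁹ ≈118.588 reaches it, so n = 9.

9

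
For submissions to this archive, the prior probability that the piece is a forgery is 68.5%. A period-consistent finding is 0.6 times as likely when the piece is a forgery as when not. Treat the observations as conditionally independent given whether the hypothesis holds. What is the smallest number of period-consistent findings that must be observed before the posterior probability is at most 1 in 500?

Prior odds: 0.685 ÷ 0.315 = 137/63.
Likelihood ratio per period-consistent finding = 0.6.
Target odds: 0.002 ÷ 0.998 = 1/499.
Need (137/63) × 0.6ⁿ ≤ 1/499, i.e. 0.6ⁿ ≤ 63/68363.
0.6¹³ ≈0.00130607 is still above 63/68363 but 0.6¹⁴ ≈0.000783642 is at or below it, so n = 14.

14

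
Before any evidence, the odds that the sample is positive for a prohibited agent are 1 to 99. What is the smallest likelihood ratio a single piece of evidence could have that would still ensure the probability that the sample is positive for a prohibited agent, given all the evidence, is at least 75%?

297

Prior odds = 1/99.
Target odds = 0.75/0.25 = 3.
Required Bayes factor = 3 ÷ (1/99) = 297.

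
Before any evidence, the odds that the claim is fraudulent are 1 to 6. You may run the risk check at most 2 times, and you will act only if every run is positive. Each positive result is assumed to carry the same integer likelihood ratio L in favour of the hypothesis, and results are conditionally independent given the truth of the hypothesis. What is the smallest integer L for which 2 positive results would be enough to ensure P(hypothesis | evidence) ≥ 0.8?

5

Prior odds = 1/6.
Target odds = 0.8/0.2 = 4.
Need L² ≥ 4 ÷ (1/6) = 24.
4² = 16 < 24 ≤ 25 = 5², so L = 5.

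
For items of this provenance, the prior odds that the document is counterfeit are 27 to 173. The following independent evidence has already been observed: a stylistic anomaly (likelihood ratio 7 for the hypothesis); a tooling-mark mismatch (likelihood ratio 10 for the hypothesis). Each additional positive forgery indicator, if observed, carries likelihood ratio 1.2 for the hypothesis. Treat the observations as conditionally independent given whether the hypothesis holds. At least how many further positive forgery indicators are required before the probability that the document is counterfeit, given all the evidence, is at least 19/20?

4

Prior odds = 27/173.
Combined Bayes factor of the evidence already in hand = 7 × 10 = 70.
Odds after that evidence = (27/173) × 70 = 1890/173.
Target odds = 0.95/0.05 = 19.
Need 1.2ⁿ ≥ 19 ÷ (1890/173) = 3287/1890.
1.2³ = 1.728 falls short of 3287/1890 but 1.2⁴ = 2.0736 reaches it, so n = 4.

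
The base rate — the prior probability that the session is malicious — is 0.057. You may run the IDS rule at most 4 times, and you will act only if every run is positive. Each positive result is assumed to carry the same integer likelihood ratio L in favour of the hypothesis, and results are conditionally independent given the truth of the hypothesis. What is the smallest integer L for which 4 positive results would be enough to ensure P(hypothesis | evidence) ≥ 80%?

3

Prior odds = 0.057/0.943 = 57/943.
Target odds = 0.8/0.2 = 4.
Need L⁴ ≥ 4 ÷ (57/943) = 3772/57.
2⁴ = 16 < 3772/57 ≤ 81 = 3⁴, so L = 3.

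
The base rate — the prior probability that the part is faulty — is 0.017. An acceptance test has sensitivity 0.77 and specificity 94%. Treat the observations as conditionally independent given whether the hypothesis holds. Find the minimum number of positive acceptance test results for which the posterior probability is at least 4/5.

3

Prior odds = 0.017/0.983 = 17/983.
False-positive rate = 1 − 0.94 = 0.06; likelihood ratio of a positive = 0.77/0.06 = 77/6.
Target posterior odds = 0.8/0.2 = 4.
Require (77/6)ⁿ ≥ 4 ÷ (17/983) = 3932/17.
(77/6)² = 5929/36 falls short of 3932/17 but (77/6)³ = 456533/216 reaches it, so n = 3.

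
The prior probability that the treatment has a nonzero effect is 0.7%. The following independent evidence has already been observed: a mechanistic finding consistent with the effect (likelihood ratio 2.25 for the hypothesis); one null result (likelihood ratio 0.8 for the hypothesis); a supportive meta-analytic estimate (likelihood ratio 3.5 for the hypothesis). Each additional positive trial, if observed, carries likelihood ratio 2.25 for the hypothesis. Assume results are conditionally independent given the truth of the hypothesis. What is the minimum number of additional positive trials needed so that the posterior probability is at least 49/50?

9

Prior odds = 0.007/0.993 = 7/993.
Combined Bayes factor of the evidence already in hand = 2.25 × 0.8 × 3.5 = 6.3.
Odds after that evidence = (7/993) × 6.3 = 147/3310.
Target odds = 0.98/0.02 = 49.
Need 2.25ⁿ ≥ 49 ÷ (147/3310) = 3310/3.
2.25⁸ = 43046721/65536 falls short of 3310/3 but 2.25⁹ = 387420489/262144 reaches it, so n = 9.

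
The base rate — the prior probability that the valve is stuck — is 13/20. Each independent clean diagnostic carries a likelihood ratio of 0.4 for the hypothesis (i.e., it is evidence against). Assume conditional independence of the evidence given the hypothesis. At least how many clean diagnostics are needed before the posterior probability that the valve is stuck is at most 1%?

6

Prior odds: 0.65 ÷ 0.35 = 13/7.
Likelihood ratio per clean diagnostic = 0.4.
Target odds: 0.01 ÷ 0.99 = 1/99.
Require 0.4ⁿ ≤ 1/99 ÷ (13/7) = 7/1287.
0.4⁵ = 0.01024 is still above 7/1287 but 0.4⁶ = 64/15625 is at or below it, so n = 6.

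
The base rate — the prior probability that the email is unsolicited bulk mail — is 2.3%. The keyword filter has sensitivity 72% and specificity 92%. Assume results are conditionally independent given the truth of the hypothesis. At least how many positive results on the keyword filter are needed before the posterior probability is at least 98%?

4

Prior odds = 0.023/0.977 = 23/977.
False-positive rate = 1 − 0.92 = 0.08; likelihood ratio of a positive = 0.72/0.08 = 9.
Target posterior odds = 0.98/0.02 = 49.
Need (23/977) × 9ⁿ ≥ 49, i.e. 9ⁿ ≥ 47873/23.
9³ = 729 falls short of 47873/23 but 9⁴ = 6561 reaches it, so n = 4.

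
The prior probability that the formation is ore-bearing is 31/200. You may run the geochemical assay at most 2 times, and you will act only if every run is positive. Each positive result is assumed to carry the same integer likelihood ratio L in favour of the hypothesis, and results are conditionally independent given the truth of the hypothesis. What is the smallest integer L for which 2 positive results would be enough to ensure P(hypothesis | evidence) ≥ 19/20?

11

Prior odds = 0.155/0.845 = 31/169.
Target odds = 0.95/0.05 = 19.
Need L² ≥ 19 ÷ (31/169) = 3211/31.
10² = 100 < 3211/31 ≤ 121 = 11², so L = 11.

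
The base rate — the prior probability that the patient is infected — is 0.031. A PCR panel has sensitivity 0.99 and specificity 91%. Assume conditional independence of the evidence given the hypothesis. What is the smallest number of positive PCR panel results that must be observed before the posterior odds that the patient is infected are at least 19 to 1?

Prior odds = 0.031/0.969 = 31/969.
False-positive rate = 1 − 0.91 = 0.09; likelihood ratio of a positive = 0.99/0.09 = 11.
Target odds = 19.
Require 11ⁿ ≥ 19 ÷ (31/969) = 18411/31.
11² = 121 falls short of 18411/31 but 11³ = 1331 reaches it, so n = 3.

3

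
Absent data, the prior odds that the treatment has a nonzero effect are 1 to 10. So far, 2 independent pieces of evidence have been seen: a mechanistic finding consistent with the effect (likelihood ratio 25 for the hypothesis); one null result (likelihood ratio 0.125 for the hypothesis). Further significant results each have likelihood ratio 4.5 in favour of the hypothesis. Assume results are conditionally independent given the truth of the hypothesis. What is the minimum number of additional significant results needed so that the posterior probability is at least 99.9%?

6

Prior odds = 0.1.
Combined Bayes factor of the evidence already in hand = 25 × 0.125 = 3.125.
Odds after that evidence = 0.1 × 3.125 = 0.3125.
Target odds = 0.999/0.001 = 999.
Need 4.5ⁿ ≥ 999 ÷ 0.3125 = 3196.8.
4.5⁵ = 1845.28125 falls short of 3196.8 but 4.5⁶ = 8303.765625 reaches it, so n = 6.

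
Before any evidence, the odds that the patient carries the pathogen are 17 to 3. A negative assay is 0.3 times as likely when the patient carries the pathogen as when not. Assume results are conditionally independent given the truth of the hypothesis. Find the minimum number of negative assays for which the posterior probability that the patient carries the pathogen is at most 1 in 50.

5

Prior odds = 17/3.
Likelihood ratio per negative assay = 0.3.
Target odds: 0.02 ÷ 0.98 = 1/49.
Require 0.3ⁿ ≤ 1/49 ÷ (17/3) = 3/833.
0.3⁴ = 0.0081 is still above 3/833 but 0.3⁵ = 243/100000 is at or below it, so n = 5.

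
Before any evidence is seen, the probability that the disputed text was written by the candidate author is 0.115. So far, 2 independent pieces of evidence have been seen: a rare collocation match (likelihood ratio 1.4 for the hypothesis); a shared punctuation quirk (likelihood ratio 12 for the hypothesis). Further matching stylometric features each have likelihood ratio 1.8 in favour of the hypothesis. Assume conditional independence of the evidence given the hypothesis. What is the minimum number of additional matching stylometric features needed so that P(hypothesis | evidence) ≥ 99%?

7

Prior odds = 0.115/0.885 = 23/177.
Combined Bayes factor of the evidence already in hand = 1.4 × 12 = 16.8.
Odds after that evidence = (23/177) × 16.8 = 644/295.
Target odds = 0.99/0.01 = 99.
Need 1.8ⁿ ≥ 99 ÷ (644/295) = 29205/644.
1.8⁶ = 531441/15625 falls short of 29205/644 but 1.8⁷ = 4782969/78125 reaches it, so n = 7.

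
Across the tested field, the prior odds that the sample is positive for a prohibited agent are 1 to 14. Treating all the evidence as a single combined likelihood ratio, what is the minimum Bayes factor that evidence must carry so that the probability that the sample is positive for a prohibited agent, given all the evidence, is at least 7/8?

Prior odds = 1/14.
Target odds = 0.875/0.125 = 7.
Required Bayes factor = 7 ÷ (1/14) = 98.

98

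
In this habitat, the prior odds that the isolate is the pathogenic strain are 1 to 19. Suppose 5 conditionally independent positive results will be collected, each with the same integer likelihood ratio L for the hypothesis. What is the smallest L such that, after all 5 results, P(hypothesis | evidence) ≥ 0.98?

4

Prior odds = 1/19.
Target odds = 0.98/0.02 = 49.
Need L⁵ ≥ 49 ÷ (1/19) = 931.
3⁵ = 243 < 931 ≤ 1024 = 4⁵, so L = 4.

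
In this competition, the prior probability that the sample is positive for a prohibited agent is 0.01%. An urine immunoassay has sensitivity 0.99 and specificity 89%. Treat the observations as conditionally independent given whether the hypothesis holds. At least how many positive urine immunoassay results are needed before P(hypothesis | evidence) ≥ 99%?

Prior odds: 0.0001 ÷ 0.9999 = 1/9999.
False-positive rate = 1 − 0.89 = 0.11; likelihood ratio of a positive = 0.99/0.11 = 9.
Target odds: 0.99 ÷ 0.01 = 99.
Need (1/9999) × 9ⁿ ≥ 99, i.e. 9ⁿ ≥ 989901.
9⁶ = 531441 falls short of 989901 but 9⁷ = 4782969 reaches it, so n = 7.

7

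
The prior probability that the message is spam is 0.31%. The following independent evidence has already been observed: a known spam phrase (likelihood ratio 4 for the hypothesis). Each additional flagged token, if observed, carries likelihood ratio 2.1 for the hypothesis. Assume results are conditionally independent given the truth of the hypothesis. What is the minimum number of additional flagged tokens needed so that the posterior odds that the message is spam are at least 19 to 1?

10

Prior odds = 0.0031/0.9969 = 31/9969.
Bayes factor of the evidence already in hand = 4.
Odds after that evidence = (31/9969) × 4 = 124/9969.
Target odds = 19.
Need 2.1ⁿ ≥ 19 ÷ (124/9969) = 189411/124.
2.1⁹ ≈794.28 falls short of 189411/124 but 2.1¹⁰ ≈1667.99 reaches it, so n = 10.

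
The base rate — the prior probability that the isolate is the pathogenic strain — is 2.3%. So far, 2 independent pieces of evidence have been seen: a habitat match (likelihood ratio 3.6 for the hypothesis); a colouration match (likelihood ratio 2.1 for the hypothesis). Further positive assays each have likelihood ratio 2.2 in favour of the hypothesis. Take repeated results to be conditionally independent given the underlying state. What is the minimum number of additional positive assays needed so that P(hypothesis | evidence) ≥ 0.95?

Prior odds = 0.023/0.977 = 23/977.
Combined Bayes factor of the evidence already in hand = 3.6 × 2.1 = 7.56.
Odds after that evidence = (23/977) × 7.56 = 4347/24425.
Target odds = 0.95/0.05 = 19.
Need 2.2ⁿ ≥ 19 ÷ (4347/24425) = 464075/4347.
2.2⁵ = 51.53632 falls short of 464075/4347 but 2.2⁶ = 1771561/15625 reaches it, so n = 6.

6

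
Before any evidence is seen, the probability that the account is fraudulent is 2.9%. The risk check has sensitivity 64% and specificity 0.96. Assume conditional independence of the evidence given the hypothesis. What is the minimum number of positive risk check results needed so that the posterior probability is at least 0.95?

Prior odds: 0.029 ÷ 0.971 = 29/971.
False-positive rate = 1 − 0.96 = 0.04; likelihood ratio of a positive = 0.64/0.04 = 16.
Target odds: 0.95 ÷ 0.05 = 19.
Require 16ⁿ ≥ 19 ÷ (29/971) = 18449/29.
16² = 256 falls short of 18449/29 but 16³ = 4096 reaches it, so n = 3.

3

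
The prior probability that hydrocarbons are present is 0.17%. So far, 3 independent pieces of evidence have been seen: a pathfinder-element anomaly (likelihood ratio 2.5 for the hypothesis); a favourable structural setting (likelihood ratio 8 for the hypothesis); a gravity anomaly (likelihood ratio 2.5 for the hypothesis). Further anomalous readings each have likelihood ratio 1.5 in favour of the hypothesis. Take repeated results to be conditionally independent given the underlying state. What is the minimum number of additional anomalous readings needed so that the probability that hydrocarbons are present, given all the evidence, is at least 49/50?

16

Prior odds = 0.0017/0.9983 = 17/9983.
Combined Bayes factor of the evidence already in hand = 2.5 × 8 × 2.5 = 50.
Odds after that evidence = (17/9983) × 50 = 850/9983.
Target odds = 0.98/0.02 = 49.
Need 1.5ⁿ ≥ 49 ÷ (850/9983) = 489167/850.
1.5¹⁵ = 14348907/32768 falls short of 489167/850 but 1.5¹⁶ = 43046721/65536 reaches it, so n = 16.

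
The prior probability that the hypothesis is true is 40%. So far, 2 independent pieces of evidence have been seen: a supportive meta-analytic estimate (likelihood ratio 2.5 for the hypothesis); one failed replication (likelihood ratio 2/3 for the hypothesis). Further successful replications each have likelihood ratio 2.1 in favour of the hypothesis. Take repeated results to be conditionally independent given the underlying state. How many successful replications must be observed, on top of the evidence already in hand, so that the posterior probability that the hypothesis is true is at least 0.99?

7

Prior odds = 0.4/0.6 = 2/3.
Combined Bayes factor of the evidence already in hand = 2.5 × (2/3) = 5/3.
Odds after that evidence = (2/3) × 5/3 = 10/9.
Target odds = 0.99/0.01 = 99.
Need 2.1ⁿ ≥ 99 ÷ (10/9) = 89.1.
2.1⁶ = 85766121/1000000 falls short of 89.1 but 2.1⁷ ≈180.109 reaches it, so n = 7.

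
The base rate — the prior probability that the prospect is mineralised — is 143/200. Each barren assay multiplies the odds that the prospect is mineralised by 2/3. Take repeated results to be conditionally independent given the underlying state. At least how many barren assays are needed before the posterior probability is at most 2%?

Prior odds: 0.715 ÷ 0.285 = 143/57.
Likelihood ratio per barren assay = 2/3.
Target posterior odds = 0.02/0.98 = 1/49.
Need (143/57) × (2/3)ⁿ ≤ 1/49, i.e. (2/3)ⁿ ≤ 57/7007.
(2/3)¹¹ = 2048/177147 is still above 57/7007 but (2/3)¹² = 4096/531441 is at or below it, so n = 12.

12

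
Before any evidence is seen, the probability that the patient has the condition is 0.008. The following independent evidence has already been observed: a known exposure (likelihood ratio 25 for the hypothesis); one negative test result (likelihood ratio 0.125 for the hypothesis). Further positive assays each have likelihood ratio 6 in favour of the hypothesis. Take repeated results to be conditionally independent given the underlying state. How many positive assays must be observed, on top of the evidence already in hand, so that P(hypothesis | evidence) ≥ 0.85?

4

Prior odds = 0.008/0.992 = 1/124.
Combined Bayes factor of the evidence already in hand = 25 × 0.125 = 3.125.
Odds after that evidence = (1/124) × 3.125 = 25/992.
Target odds = 0.85/0.15 = 17/3.
Need 6ⁿ ≥ 17/3 ÷ (25/992) = 16864/75.
6³ = 216 falls short of 16864/75 but 6⁴ = 1296 reaches it, so n = 4.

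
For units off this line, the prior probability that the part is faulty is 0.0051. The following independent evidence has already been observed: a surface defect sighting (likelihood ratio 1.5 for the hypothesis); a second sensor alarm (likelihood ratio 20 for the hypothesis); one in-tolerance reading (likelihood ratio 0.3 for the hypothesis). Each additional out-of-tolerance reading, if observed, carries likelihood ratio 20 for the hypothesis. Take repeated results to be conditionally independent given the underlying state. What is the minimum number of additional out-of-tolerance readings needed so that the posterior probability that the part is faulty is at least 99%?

Prior odds = 0.0051/0.9949 = 51/9949.
Combined Bayes factor of the evidence already in hand = 1.5 × 20 × 0.3 = 9.
Odds after that evidence = (51/9949) × 9 = 459/9949.
Target odds = 0.99/0.01 = 99.
Need 20ⁿ ≥ 99 ÷ (459/9949) = 109439/51.
20² = 400 falls short of 109439/51 but 20³ = 8000 reaches it, so n = 3.

3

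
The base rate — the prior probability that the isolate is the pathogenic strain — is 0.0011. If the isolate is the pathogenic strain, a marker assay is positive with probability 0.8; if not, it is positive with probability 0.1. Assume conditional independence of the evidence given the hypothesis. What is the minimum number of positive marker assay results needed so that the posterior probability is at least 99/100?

6

Prior odds = 0.0011/0.9989 = 11/9989.
Likelihood ratio of a positive = 0.8/0.1 = 8.
Target odds: 0.99 ÷ 0.01 = 99.
Need (11/9989) × 8ⁿ ≥ 99, i.e. 8ⁿ ≥ 89901.
8⁵ = 32768 falls short of 89901 but 8⁶ = 262144 reaches it, so n = 6.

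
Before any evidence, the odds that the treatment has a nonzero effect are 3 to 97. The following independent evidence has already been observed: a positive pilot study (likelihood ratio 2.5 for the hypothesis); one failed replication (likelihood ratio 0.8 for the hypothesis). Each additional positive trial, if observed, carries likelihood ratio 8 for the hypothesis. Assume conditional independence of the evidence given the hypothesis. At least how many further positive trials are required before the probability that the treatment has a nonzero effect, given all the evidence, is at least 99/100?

Prior odds = 3/97.
Combined Bayes factor of the evidence already in hand = 2.5 × 0.8 = 2.
Odds after that evidence = (3/97) × 2 = 6/97.
Target odds = 0.99/0.01 = 99.
Need 8ⁿ ≥ 99 ÷ (6/97) = 1600.5.
8³ = 512 falls short of 1600.5 but 8⁴ = 4096 reaches it, so n = 4.

4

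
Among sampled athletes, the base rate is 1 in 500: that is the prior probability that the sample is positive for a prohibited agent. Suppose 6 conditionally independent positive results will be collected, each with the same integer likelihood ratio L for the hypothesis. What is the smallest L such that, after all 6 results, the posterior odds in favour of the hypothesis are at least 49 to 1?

Prior odds = 0.002/0.998 = 1/499.
Target odds = 49.
Need L⁶ ≥ 49 ÷ (1/499) = 24451.
5⁶ = 15625 < 24451 ≤ 46656 = 6⁶, so L = 6.

6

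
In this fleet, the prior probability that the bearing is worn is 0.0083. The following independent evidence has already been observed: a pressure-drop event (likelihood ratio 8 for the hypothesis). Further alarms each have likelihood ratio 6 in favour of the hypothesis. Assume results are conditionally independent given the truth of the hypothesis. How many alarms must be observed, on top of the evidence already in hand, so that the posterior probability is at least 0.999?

6

Prior odds = 0.0083/0.9917 = 83/9917.
Bayes factor of the evidence already in hand = 8.
Odds after that evidence = (83/9917) × 8 = 664/9917.
Target odds = 0.999/0.001 = 999.
Need 6ⁿ ≥ 999 ÷ (664/9917) = 9907083/664.
6⁵ = 7776 falls short of 9907083/664 but 6⁶ = 46656 reaches it, so n = 6.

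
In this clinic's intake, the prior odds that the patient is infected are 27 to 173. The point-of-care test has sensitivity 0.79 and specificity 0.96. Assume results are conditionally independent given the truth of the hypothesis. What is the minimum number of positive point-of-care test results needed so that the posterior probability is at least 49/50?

Prior odds = 27/173.
False-positive rate = 1 − 0.96 = 0.04; likelihood ratio of a positive = 0.79/0.04 = 19.75.
Target odds: 0.98 ÷ 0.02 = 49.
Require 19.75ⁿ ≥ 49 ÷ (27/173) = 8477/27.
19.75¹ = 19.75 falls short of 8477/27 but 19.75² = 390.0625 reaches it, so n = 2.

2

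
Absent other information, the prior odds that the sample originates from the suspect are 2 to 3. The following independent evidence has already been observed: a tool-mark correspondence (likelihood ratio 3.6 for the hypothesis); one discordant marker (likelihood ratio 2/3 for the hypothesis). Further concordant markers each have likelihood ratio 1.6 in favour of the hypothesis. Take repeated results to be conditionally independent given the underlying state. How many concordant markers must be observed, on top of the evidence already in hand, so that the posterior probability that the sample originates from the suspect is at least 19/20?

6

Prior odds = 2/3.
Combined Bayes factor of the evidence already in hand = 3.6 × (2/3) = 2.4.
Odds after that evidence = (2/3) × 2.4 = 1.6.
Target odds = 0.95/0.05 = 19.
Need 1.6ⁿ ≥ 19 ÷ 1.6 = 11.875.
1.6⁵ = 10.48576 falls short of 11.875 but 1.6⁶ = 262144/15625 reaches it, so n = 6.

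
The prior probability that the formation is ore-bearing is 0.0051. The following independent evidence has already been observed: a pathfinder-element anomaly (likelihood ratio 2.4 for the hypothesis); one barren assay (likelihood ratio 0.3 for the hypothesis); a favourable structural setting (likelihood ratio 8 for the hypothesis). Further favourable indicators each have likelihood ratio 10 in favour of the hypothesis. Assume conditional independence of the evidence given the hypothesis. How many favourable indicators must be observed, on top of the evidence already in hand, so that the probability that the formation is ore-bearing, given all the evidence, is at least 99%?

4

Prior odds = 0.0051/0.9949 = 51/9949.
Combined Bayes factor of the evidence already in hand = 2.4 × 0.3 × 8 = 5.76.
Odds after that evidence = (51/9949) × 5.76 = 7344/248725.
Target odds = 0.99/0.01 = 99.
Need 10ⁿ ≥ 99 ÷ (7344/248725) = 2735975/816.
10³ = 1000 falls short of 2735975/816 but 10⁴ = 10000 reaches it, so n = 4.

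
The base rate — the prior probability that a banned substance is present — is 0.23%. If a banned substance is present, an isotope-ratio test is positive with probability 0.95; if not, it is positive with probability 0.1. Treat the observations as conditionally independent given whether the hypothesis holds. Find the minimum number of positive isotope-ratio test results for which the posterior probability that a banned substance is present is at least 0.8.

4

Prior odds: 0.0023 ÷ 0.9977 = 23/9977.
Likelihood ratio of a positive = 0.95/0.1 = 9.5.
Target posterior odds = 0.8/0.2 = 4.
Need (23/9977) × 9.5ⁿ ≥ 4, i.e. 9.5ⁿ ≥ 39908/23.
9.5³ = 857.375 falls short of 39908/23 but 9.5⁴ = 8145.0625 reaches it, so n = 4.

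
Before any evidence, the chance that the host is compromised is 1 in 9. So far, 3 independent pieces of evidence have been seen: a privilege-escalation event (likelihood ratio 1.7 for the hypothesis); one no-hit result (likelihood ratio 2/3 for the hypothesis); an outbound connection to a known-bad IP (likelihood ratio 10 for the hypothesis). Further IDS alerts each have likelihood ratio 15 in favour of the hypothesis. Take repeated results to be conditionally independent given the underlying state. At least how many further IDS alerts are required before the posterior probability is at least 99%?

2

Prior odds = (1/9)/(8/9) = 0.125.
Combined Bayes factor of the evidence already in hand = 1.7 × (2/3) × 10 = 34/3.
Odds after that evidence = 0.125 × 34/3 = 17/12.
Target odds = 0.99/0.01 = 99.
Need 15ⁿ ≥ 99 ÷ (17/12) = 1188/17.
15¹ = 15 falls short of 1188/17 but 15² = 225 reaches it, so n = 2.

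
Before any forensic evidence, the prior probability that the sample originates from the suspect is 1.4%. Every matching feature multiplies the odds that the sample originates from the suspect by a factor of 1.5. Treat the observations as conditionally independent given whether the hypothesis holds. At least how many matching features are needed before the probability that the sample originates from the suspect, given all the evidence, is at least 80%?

Prior odds: 0.014 ÷ 0.986 = 7/493.
Likelihood ratio per matching feature = 1.5.
Target odds: 0.8 ÷ 0.2 = 4.
Require 1.5ⁿ ≥ 4 ÷ (7/493) = 1972/7.
1.5¹³ = 1594323/8192 falls short of 1972/7 but 1.5¹⁴ = 4782969/16384 reaches it, so n = 14.

14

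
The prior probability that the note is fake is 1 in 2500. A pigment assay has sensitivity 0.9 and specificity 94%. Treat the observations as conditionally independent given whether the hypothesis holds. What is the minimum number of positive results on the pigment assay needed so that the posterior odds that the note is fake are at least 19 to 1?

4

Prior odds: 0.0004 ÷ 0.9996 = 1/2499.
False-positive rate = 1 − 0.94 = 0.06; likelihood ratio of a positive = 0.9/0.06 = 15.
Target odds = 19.
Require 15ⁿ ≥ 19 ÷ (1/2499) = 47481.
15³ = 3375 falls short of 47481 but 15⁴ = 50625 reaches it, so n = 4.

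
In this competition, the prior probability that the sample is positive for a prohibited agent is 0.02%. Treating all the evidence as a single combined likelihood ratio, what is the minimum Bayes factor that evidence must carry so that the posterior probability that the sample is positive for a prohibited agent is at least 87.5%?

34993

Prior odds = 0.0002/0.9998 = 1/4999.
Target odds = 0.875/0.125 = 7.
Required Bayes factor = 7 ÷ (1/4999) = 34993.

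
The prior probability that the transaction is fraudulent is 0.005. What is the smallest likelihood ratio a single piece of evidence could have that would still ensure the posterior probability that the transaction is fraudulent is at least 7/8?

1393

Prior odds = 0.005/0.995 = 1/199.
Target odds = 0.875/0.125 = 7.
Required Bayes factor = 7 ÷ (1/199) = 1393.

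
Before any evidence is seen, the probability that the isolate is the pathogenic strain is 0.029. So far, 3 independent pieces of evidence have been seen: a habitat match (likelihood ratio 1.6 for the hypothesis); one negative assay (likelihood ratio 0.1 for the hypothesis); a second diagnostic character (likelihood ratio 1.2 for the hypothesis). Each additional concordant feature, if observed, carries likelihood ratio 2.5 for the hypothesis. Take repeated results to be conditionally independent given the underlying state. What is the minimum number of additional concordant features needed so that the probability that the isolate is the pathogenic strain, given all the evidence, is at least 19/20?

9

Prior odds = 0.029/0.971 = 29/971.
Combined Bayes factor of the evidence already in hand = 1.6 × 0.1 × 1.2 = 0.192.
Odds after that evidence = (29/971) × 0.192 = 696/121375.
Target odds = 0.95/0.05 = 19.
Need 2.5ⁿ ≥ 19 ÷ (696/121375) = 2306125/696.
2.5⁸ = 390625/256 falls short of 2306125/696 but 2.5⁹ = 1953125/512 reaches it, so n = 9.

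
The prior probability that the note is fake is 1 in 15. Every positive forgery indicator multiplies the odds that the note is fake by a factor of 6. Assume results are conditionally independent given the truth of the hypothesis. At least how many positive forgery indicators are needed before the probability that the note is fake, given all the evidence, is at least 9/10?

Prior odds = (1/15)/(14/15) = 1/14.
Likelihood ratio per positive forgery indicator = 6.
Target odds: 0.9 ÷ 0.1 = 9.
Require 6ⁿ ≥ 9 ÷ (1/14) = 126.
6² = 36 falls short of 126 but 6³ = 216 reaches it, so n = 3.

3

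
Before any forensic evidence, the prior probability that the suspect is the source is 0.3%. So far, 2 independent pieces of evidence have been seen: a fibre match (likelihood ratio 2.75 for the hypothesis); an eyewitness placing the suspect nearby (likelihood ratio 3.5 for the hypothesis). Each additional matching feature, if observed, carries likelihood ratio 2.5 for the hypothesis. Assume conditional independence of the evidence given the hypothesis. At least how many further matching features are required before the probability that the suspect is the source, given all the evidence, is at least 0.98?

Prior odds = 0.003/0.997 = 3/997.
Combined Bayes factor of the evidence already in hand = 2.75 × 3.5 = 9.625.
Odds after that evidence = (3/997) × 9.625 = 231/7976.
Target odds = 0.98/0.02 = 49.
Need 2.5ⁿ ≥ 49 ÷ (231/7976) = 55832/33.
2.5⁸ = 390625/256 falls short of 55832/33 but 2.5⁹ = 1953125/512 reaches it, so n = 9.

9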